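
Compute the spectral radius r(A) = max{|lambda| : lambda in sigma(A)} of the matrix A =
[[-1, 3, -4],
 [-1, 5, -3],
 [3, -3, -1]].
r(A) ≈ 4.9271

The eigenvalues of A are the roots of its characteristic polynomial. With M = A (coefficients from the trace, the sum of principal 2x2 minors, and det A):
  p(λ) = det(λ I - M) = λ^3 - 3λ^2 - 3λ - 32.
No integer candidate from the rational root theorem (±divisors of 32) is a root, so the roots are irrational. The cubic discriminant is Δ = -36099 < 0, so there is one real root and a complex-conjugate pair. p(4) = -28 and p(5) = 3 have opposite signs, so a root lies in (4, 5); Newton's method refines it to λ ≈ 4.9271. Dividing out (λ - (4.9271)) leaves approximately λ^2 + 1.9271λ + 6.4947. For λ^2 + 1.9271λ + 6.4947 the discriminant is -22.2654. It is negative, so the remaining roots are the complex-conjugate pair λ ≈ -0.9635 ± 2.3593i. Their product equals the constant term, so |λ|^2 ≈ 6.4947 and |λ| ≈ 2.5485.
Thus the eigenvalues (to 4 decimals) are 4.9271 (modulus 4.9271); -0.9635 ± 2.3593i (modulus 2.5485). The spectral radius is the largest modulus: r(A) ≈ 4.9271. (Cross-check: r(A) ≤ ||A||_2 ≈ 8.0558; equality holds whenever A is normal, though it can also hold for some non-normal A.)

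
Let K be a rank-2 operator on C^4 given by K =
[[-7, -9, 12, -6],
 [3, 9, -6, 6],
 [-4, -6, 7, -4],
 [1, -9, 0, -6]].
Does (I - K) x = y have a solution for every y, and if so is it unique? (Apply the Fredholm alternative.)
(I - K) is invertible (det(I - K) = -6 ≠ 0), so for every y in C^4 the equation (I - K) x = y has a unique solution.

K has rank 2 and factors as K = U V^T = u1 v1^T + u2 v2^T with u1 = (3, -3, 2, 3), v1 = (-1, -3, 2, -2), u2 = (-2, 0, -1, 2), v2 = (2, 0, -3, 0) (multiplying out reproduces the displayed K). The nonzero eigenvalues of U V^T coincide with those of the 2 x 2 matrix G = V^T U = [[v1·u1, v1·u2], [v2·u1, v2·u2]] = [[4, -4], [0, -1]], and by the Sylvester determinant identity det(I_4 - U V^T) = det(I_2 - V^T U) = det([[-3, 4], [0, 2]]) = (-3)(2) - (4)(0) = -6. (Direct check: I - K =
[[8, 9, -12, 6],
 [-3, -8, 6, -6],
 [4, 6, -6, 4],
 [-1, 9, 0, 7]]
has determinant -6.) The finite-dimensional Fredholm alternative says: either (I - K) is invertible, or ker(I - K) ≠ {0} and then range(I - K) = ker((I - K)^*)^⊥, with dim ker(I - K) = dim ker((I - K)^*). Since det(I - K) ≠ 0, 1 is not an eigenvalue of K and ker(I - K) = {0}, so we are in the first case: for every y there is a unique x = (I - K)^(-1) y. (Explicitly, by the Woodbury identity, (I - U V^T)^(-1) = I + U (I_2 - G)^(-1) V^T.)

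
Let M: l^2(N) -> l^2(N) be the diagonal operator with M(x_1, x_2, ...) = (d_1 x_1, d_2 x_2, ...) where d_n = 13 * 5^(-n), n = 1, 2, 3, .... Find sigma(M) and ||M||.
sigma(M) = {13 * 5^(-n) : n ≥ 1} ∪ {0}; ||M|| = 13/5

A bounded diagonal operator on l^2 with diagonal entries d_n has spectrum equal to the closure of {d_n : n ≥ 1}: every d_n is an eigenvalue (with eigenvector e_n), so {d_n} ⊂ sigma(M); the spectrum is closed, so its closure is too; and for lambda not in the closure, (M - lambda I) has bounded inverse (the diagonal entries 1/(d_n - lambda) are bounded). For our sequence d_n = 13 * 5^(-n), n = 1, 2, 3, ...:
  - {d_n} = {13 * 5^(-n) : n ≥ 1}; the only limit point is 0
  - closure = {13 * 5^(-n) : n ≥ 1} ∪ {0}
For the norm: a diagonal operator has ||M|| = sup_n |d_n|. Here d_n = 13 * 5^(-n) is positive and decreasing, so sup_n |d_n| = d_1 = 13/5. So ||M|| = 13/5.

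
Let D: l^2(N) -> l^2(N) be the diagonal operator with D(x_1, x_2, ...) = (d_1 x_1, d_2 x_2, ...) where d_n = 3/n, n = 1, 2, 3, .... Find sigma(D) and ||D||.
sigma(D) = {3/n : n ≥ 1} ∪ {0}; ||D|| = 3

A bounded diagonal operator on l^2 with diagonal entries d_n has spectrum equal to the closure of {d_n : n ≥ 1}: every d_n is an eigenvalue (with eigenvector e_n), so {d_n} ⊂ sigma(D); the spectrum is closed, so its closure is too; and for lambda not in the closure, (D - lambda I) has bounded inverse (the diagonal entries 1/(d_n - lambda) are bounded). For our sequence d_n = 3/n, n = 1, 2, 3, ...:
  - {d_n} = {3/n : n ≥ 1}; the only limit point is 0
  - closure = {3/n : n ≥ 1} ∪ {0}
For the norm: a diagonal operator has ||D|| = sup_n |d_n|. Here d_n = 3/n is positive and decreasing, so sup_n |d_n| = d_1 = 3. So ||D|| = 3.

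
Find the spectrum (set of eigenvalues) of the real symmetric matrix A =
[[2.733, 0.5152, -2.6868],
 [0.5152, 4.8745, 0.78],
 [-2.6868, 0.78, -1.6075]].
sigma(A) ≈ {-3, 4, 5}

A is real symmetric, so its spectrum consists of real eigenvalues. Expanding the characteristic polynomial of the displayed matrix gives
  det(λ I - A) = p(λ) = λ^3 + (-6)λ^2 + (-7)λ + (60).
Solving p(λ) = 0 yields eigenvalues ≈ -3, 4, 5. (A is shown rounded to 4 decimals, so these recover the underlying integer eigenvalues to within that precision.)
Verification: the trace of A = 6 equals the sum of eigenvalues 6, and det(A) ≈ -59.9991 matches the eigenvalue product -60.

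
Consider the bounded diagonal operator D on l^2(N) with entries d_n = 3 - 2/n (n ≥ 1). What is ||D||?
||D|| = 3

For a diagonal operator on l^2 with entries d_n, ||D|| = sup_n |d_n|. Here d_1 = 1, d_2 = 2, ..., and d_n = 3 - 2/n increases monotonically toward 3. All terms lie in [1, 3), so |d_n| = d_n and the supremum is the limit 3, which is not attained by any individual d_n. Hence ||D|| = 3.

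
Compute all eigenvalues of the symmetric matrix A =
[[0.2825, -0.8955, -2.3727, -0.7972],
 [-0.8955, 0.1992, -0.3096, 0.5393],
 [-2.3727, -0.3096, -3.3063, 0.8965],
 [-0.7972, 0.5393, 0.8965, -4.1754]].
sigma(A) ≈ {-5, -4, 0, 2}

A is real symmetric, so its spectrum consists of real eigenvalues. Expanding the characteristic polynomial of the displayed matrix gives
  det(λ I - A) = p(λ) = λ^4 + (7)λ^3 + (2)λ^2 + (-40)λ + (0.0014).
Solving p(λ) = 0 yields eigenvalues ≈ -5, -4, 0, 2. (A is shown rounded to 4 decimals, so these recover the underlying integer eigenvalues to within that precision.)
Verification: the trace of A = -7 equals the sum of eigenvalues -7, and det(A) ≈ 0.0014 matches the eigenvalue product 0.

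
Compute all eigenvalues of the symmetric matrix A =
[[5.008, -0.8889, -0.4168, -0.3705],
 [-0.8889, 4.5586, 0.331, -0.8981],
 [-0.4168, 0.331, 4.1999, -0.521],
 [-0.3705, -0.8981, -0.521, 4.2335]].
sigma(A) ≈ {3, 4, 5, 6}

A is real symmetric, so its spectrum consists of real eigenvalues. Expanding the characteristic polynomial of the displayed matrix gives
  det(λ I - A) = p(λ) = λ^4 + (-18)λ^3 + (119)λ^2 + (-342)λ + (360).
Solving p(λ) = 0 yields eigenvalues ≈ 3, 4, 5, 6. (A is shown rounded to 4 decimals, so these recover the underlying integer eigenvalues to within that precision.)
Verification: the trace of A = 18 equals the sum of eigenvalues 18, and det(A) ≈ 359.9998 matches the eigenvalue product 360.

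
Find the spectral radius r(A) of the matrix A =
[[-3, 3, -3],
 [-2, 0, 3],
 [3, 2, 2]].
r(A) ≈ 4.3957

The eigenvalues of A are the roots of its characteristic polynomial. With M = A (coefficients from the trace, the sum of principal 2x2 minors, and det A):
  p(λ) = det(λ I - M) = λ^3 + λ^2 + 3λ - 69.
No integer candidate from the rational root theorem (±divisors of 69) is a root, so the roots are irrational. The cubic discriminant is Δ = -132096 < 0, so there is one real root and a complex-conjugate pair. p(3) = -24 and p(4) = 23 have opposite signs, so a root lies in (3, 4); Newton's method refines it to λ ≈ 3.5709. Dividing out (λ - (3.5709)) leaves approximately λ^2 + 4.5709λ + 19.3226. For λ^2 + 4.5709λ + 19.3226 the discriminant is -56.3969. It is negative, so the remaining roots are the complex-conjugate pair λ ≈ -2.2855 ± 3.7549i. Their product equals the constant term, so |λ|^2 ≈ 19.3226 and |λ| ≈ 4.3957.
Thus the eigenvalues (to 4 decimals) are 3.5709 (modulus 3.5709); -2.2855 ± 3.7549i (modulus 4.3957). The spectral radius is the largest modulus: r(A) ≈ 4.3957. (Cross-check: r(A) ≤ ||A||_2 ≈ 5.713; equality holds whenever A is normal, though it can also hold for some non-normal A.)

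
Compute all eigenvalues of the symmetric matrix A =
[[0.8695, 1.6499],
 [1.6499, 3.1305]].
sigma(A) ≈ {0, 4}

A is real symmetric, so its spectrum consists of real eigenvalues. Expanding the characteristic polynomial of the displayed matrix gives
  det(λ I - A) = p(λ) = λ^2 + (-4)λ + (0).
Solving p(λ) = 0 yields eigenvalues ≈ 0, 4. (A is shown rounded to 4 decimals, so these recover the underlying integer eigenvalues to within that precision.)
Verification: the trace of A = 4 equals the sum of eigenvalues 4, and det(A) ≈ -0.0002 matches the eigenvalue product 0.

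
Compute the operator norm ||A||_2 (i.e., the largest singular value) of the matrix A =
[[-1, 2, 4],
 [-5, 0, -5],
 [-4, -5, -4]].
||A||_2 ≈ 10.1104 (= sqrt(largest eigenvalue of A^T A))

||A||_2 = sigma_max(A) = sqrt(lambda_max(A^T A)). Form the symmetric matrix M = A^T A =
[[42, 18, 37],
 [18, 29, 28],
 [37, 28, 57]].
Its characteristic polynomial (trace, sum of principal 2x2 minors, determinant of M give the coefficients) is
  p(λ) = det(λ I - M) = λ^3 - 128λ^2 + 2788λ - 15625.
No integer candidate from the rational root theorem (±divisors of 15625) is a root, so the roots are irrational. The cubic discriminant is Δ = 3372246133 > 0, so there are three distinct real roots. p(9) = -172 and p(10) = 455 have opposite signs, so a root lies in (9, 10); Newton's method refines it to λ ≈ 9.2449. p(16) = 311 and p(17) = -308 have opposite signs, so a root lies in (16, 17); Newton's method refines it to λ ≈ 16.534. p(102) = -1753 and p(103) = 6314 have opposite signs, so a root lies in (102, 103); Newton's method refines it to λ ≈ 102.2211. Check (Vieta): the three roots sum to 128, matching tr M = 128.
So the eigenvalues of A^T A are ≈ 9.2449, 16.534, 102.2211 (all ≥ 0, as they must be for A^T A). The largest is λ_max ≈ 102.2211, hence ||A||_2 = sqrt(λ_max) ≈ 10.1104.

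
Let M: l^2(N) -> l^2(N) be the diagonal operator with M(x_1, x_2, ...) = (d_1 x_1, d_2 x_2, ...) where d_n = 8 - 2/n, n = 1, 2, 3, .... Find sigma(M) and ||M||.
sigma(M) = {8 - 2/n : n ≥ 1} ∪ {8}; ||M|| = 8

A bounded diagonal operator on l^2 with diagonal entries d_n has spectrum equal to the closure of {d_n : n ≥ 1}: every d_n is an eigenvalue (with eigenvector e_n), so {d_n} ⊂ sigma(M); the spectrum is closed, so its closure is too; and for lambda not in the closure, (M - lambda I) has bounded inverse (the diagonal entries 1/(d_n - lambda) are bounded). For our sequence d_n = 8 - 2/n, n = 1, 2, 3, ...:
  - {d_n} = {8 - 2/n : n ≥ 1}; the only limit point is 8
  - closure = {8 - 2/n : n ≥ 1} ∪ {8}
For the norm: a diagonal operator has ||M|| = sup_n |d_n|. Here d_n = 8 - 2/n increases monotonically from d_1 = 6 toward 8, with all terms in [6, 8); so sup_n |d_n| = 8 (the supremum is the limit, not attained). So ||M|| = 8.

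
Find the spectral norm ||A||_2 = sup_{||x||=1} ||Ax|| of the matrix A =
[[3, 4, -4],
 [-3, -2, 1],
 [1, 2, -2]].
||A||_2 ≈ 7.807 (= sqrt(largest eigenvalue of A^T A))

||A||_2 = sigma_max(A) = sqrt(lambda_max(A^T A)). Form the symmetric matrix M = A^T A =
[[19, 20, -17],
 [20, 24, -22],
 [-17, -22, 21]].
Its characteristic polynomial (trace, sum of principal 2x2 minors, determinant of M give the coefficients) is
  p(λ) = det(λ I - M) = λ^3 - 64λ^2 + 186λ - 4.
No integer candidate from the rational root theorem (±divisors of 4) is a root, so the roots are irrational. The cubic discriminant is Δ = 112628144 > 0, so there are three distinct real roots. p(0) = -4 and p(1) = 119 have opposite signs, so a root lies in (0, 1); Newton's method refines it to λ ≈ 0.0217. p(3) = 5 and p(4) = -220 have opposite signs, so a root lies in (3, 4); Newton's method refines it to λ ≈ 3.029. p(60) = -3244 and p(61) = 179 have opposite signs, so a root lies in (60, 61); Newton's method refines it to λ ≈ 60.9494. Check (Vieta): the three roots sum to 64, matching tr M = 64.
So the eigenvalues of A^T A are ≈ 0.0217, 3.029, 60.9494 (all ≥ 0, as they must be for A^T A). The largest is λ_max ≈ 60.9494, hence ||A||_2 = sqrt(λ_max) ≈ 7.807.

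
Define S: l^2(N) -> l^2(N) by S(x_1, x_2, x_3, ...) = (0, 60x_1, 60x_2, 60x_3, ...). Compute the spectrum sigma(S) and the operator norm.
sigma(S) = closed disk {z in C : |z| ≤ 60}; ||S|| = 60

Note S = 60·U where U is the unit right shift (U x)_k = x_{k-1} (with x_0 := 0); so ||S|| = 60||U|| and sigma(S) = 60·sigma(U). ||S x||^2 = sum_{k≥1} |60x_k|^2 = 3600||x||^2, so ||S|| = 60 and sigma(S) ⊂ {|z| ≤ 60}. For any |lambda| < 60, the equation (S - lambda I) x = 0 forces x_1 = 0, then 60x_k = lambda x_{k+1} ⇒ x = 0, so S has no eigenvalues. But (S - lambda I) is not surjective for |lambda| < 60: solving (S - lambda I) x = e_1 would require x_n proportional to (lambda/60)^(-n), which is not in l^2. So every |lambda| < 60 lies in the residual spectrum. The boundary |lambda| = 60 is in the approximate point spectrum (the spectrum is closed). Hence sigma(S) is the closed disk of radius 60.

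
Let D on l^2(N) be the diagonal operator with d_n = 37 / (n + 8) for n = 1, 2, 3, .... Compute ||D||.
||D|| = 37/9 (attained at n = 1)

For D diagonal, ||D|| = sup_n |d_n| = sup_n 37/(n + 8). This is positive and strictly decreasing in n, so the supremum is attained at n = 1: d_1 = 37/(1 + 8) = 37/9. Hence ||D|| = 37/9.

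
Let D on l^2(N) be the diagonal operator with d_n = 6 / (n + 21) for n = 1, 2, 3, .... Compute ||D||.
||D|| = 3/11 (attained at n = 1)

For D diagonal, ||D|| = sup_n |d_n| = sup_n 6/(n + 21). This is positive and strictly decreasing in n, so the supremum is attained at n = 1: d_1 = 6/(1 + 21) = 3/11. Hence ||D|| = 3/11.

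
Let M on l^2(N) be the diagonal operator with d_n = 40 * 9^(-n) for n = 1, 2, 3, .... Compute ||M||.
||M|| = 40/9 (attained at n = 1)

For M diagonal, ||M|| = sup_n |d_n|. The sequence d_n = 40 * 9^(-n) is positive and strictly decreasing (ratio 9^(-1) < 1), so the supremum is d_1 = 40/9. Hence ||M|| = 40/9.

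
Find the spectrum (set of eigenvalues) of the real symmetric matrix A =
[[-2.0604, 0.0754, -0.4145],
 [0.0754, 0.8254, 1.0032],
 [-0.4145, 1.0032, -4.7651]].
sigma(A) ≈ {-5, -2, 1}

A is real symmetric, so its spectrum consists of real eigenvalues. Expanding the characteristic polynomial of the displayed matrix gives
  det(λ I - A) = p(λ) = λ^3 + (6)λ^2 + (3)λ + (-10).
Solving p(λ) = 0 yields eigenvalues ≈ -5, -2, 1. (A is shown rounded to 4 decimals, so these recover the underlying integer eigenvalues to within that precision.)
Verification: the trace of A = -6 equals the sum of eigenvalues -6, and det(A) ≈ 10.0000 matches the eigenvalue product 10.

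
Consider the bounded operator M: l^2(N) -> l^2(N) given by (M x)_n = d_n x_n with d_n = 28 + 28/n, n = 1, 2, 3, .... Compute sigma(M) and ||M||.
sigma(M) = {28 + 28/n : n ≥ 1} ∪ {28}; ||M|| = 56

A bounded diagonal operator on l^2 with diagonal entries d_n has spectrum equal to the closure of {d_n : n ≥ 1}: every d_n is an eigenvalue (with eigenvector e_n), so {d_n} ⊂ sigma(M); the spectrum is closed, so its closure is too; and for lambda not in the closure, (M - lambda I) has bounded inverse (the diagonal entries 1/(d_n - lambda) are bounded). For our sequence d_n = 28 + 28/n, n = 1, 2, 3, ...:
  - {d_n} = {28 + 28/n : n ≥ 1}; the only limit point is 28
  - closure = {28 + 28/n : n ≥ 1} ∪ {28}
For the norm: a diagonal operator has ||M|| = sup_n |d_n|. Here d_n = 28 + 28/n is positive and decreasing, so sup_n |d_n| = d_1 = 28 + 28 = 56. So ||M|| = 56.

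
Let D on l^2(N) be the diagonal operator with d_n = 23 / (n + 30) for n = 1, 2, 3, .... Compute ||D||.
||D|| = 23/31 (attained at n = 1)

For D diagonal, ||D|| = sup_n |d_n| = sup_n 23/(n + 30). This is positive and strictly decreasing in n, so the supremum is attained at n = 1: d_1 = 23/(1 + 30) = 23/31. Hence ||D|| = 23/31.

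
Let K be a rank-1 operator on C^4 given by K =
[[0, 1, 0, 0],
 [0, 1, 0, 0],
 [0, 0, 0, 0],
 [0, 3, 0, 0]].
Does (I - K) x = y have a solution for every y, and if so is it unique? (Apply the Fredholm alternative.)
(I - K) is singular (det(I - K) = 0, i.e. 1 ∈ sigma(K)). (I - K) x = y is solvable iff y ⊥ ker((I - K)^*) = span{(0, 1, 0, 0)}, i.e. iff y_2 = 0. When solvable, the solutions are x = y + c·(1, 1, 0, 3), c arbitrary (ker(I - K) = span{(1, 1, 0, 3)}, dimension 1).

K has rank 1, so it is an outer product K = u v^T: every row of K is a multiple of one row vector. Reading off the entries, u = (1, 1, 0, 3) and v = (0, 1, 0, 0) (row i of K equals u_i·v^T). A rank-one matrix u v^T satisfies K u = u (v·u) and kills the (3)-dimensional subspace v^⊥, so its characteristic polynomial is lambda^3 (lambda - v·u) with v·u = tr K = 1. Hence the eigenvalues of I - K are 1 (multiplicity 3) and 1 - (1) = 0, so det(I - K) = 0. (Direct check: I - K =
[[1, -1, 0, 0],
 [0, 0, 0, 0],
 [0, 0, 1, 0],
 [0, -3, 0, 1]]
has determinant 0.) So 1 is an eigenvalue of K and (I - K) is not invertible. The finite-dimensional Fredholm alternative says: either (I - K) is invertible, or ker(I - K) ≠ {0} and then range(I - K) = ker((I - K)^*)^⊥, with dim ker(I - K) = dim ker((I - K)^*). We are in the second case, so we need both kernels. Kernel of I - K: (I - K) u = u - u (v·u) = u - u = 0, so ker(I - K) = span{u} = span{(1, 1, 0, 3)} (it is exactly 1-dimensional because rank(I - K) = 3). Kernel of the adjoint: K is real, so (I - K)^* = I - K^T = I - v u^T, and (I - v u^T) v = v - v (u·v) = 0; hence ker((I - K)^*) = span{v} = span{(0, 1, 0, 0)}. Therefore (I - K) x = y is solvable iff <y, v> = 0, i.e. iff y_2 = 0. When this holds, K y = u (v·y) = 0, so (I - K) y = y and x = y is a particular solution; the full solution set is the line x = y + c·u = y + c·(1, 1, 0, 3), c ∈ C.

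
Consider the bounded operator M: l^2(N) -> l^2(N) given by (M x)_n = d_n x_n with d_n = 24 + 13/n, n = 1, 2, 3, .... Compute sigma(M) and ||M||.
sigma(M) = {24 + 13/n : n ≥ 1} ∪ {24}; ||M|| = 37

A bounded diagonal operator on l^2 with diagonal entries d_n has spectrum equal to the closure of {d_n : n ≥ 1}: every d_n is an eigenvalue (with eigenvector e_n), so {d_n} ⊂ sigma(M); the spectrum is closed, so its closure is too; and for lambda not in the closure, (M - lambda I) has bounded inverse (the diagonal entries 1/(d_n - lambda) are bounded). For our sequence d_n = 24 + 13/n, n = 1, 2, 3, ...:
  - {d_n} = {24 + 13/n : n ≥ 1}; the only limit point is 24
  - closure = {24 + 13/n : n ≥ 1} ∪ {24}
For the norm: a diagonal operator has ||M|| = sup_n |d_n|. Here d_n = 24 + 13/n is positive and decreasing, so sup_n |d_n| = d_1 = 24 + 13 = 37. So ||M|| = 37.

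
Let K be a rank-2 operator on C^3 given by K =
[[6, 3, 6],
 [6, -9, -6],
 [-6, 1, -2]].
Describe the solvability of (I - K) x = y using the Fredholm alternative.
(I - K) is invertible (det(I - K) = -18 ≠ 0), so for every y in C^3 the equation (I - K) x = y has a unique solution.

K has rank 2 and factors as K = U V^T = u1 v1^T + u2 v2^T with u1 = (3, 0, -2), v1 = (2, 1, 2), u2 = (0, 3, -1), v2 = (2, -3, -2) (multiplying out reproduces the displayed K). The nonzero eigenvalues of U V^T coincide with those of the 2 x 2 matrix G = V^T U = [[v1·u1, v1·u2], [v2·u1, v2·u2]] = [[2, 1], [10, -7]], and by the Sylvester determinant identity det(I_3 - U V^T) = det(I_2 - V^T U) = det([[-1, -1], [-10, 8]]) = (-1)(8) - (-1)(-10) = -18. (Direct check: I - K =
[[-5, -3, -6],
 [-6, 10, 6],
 [6, -1, 3]]
has determinant -18.) The finite-dimensional Fredholm alternative says: either (I - K) is invertible, or ker(I - K) ≠ {0} and then range(I - K) = ker((I - K)^*)^⊥, with dim ker(I - K) = dim ker((I - K)^*). Since det(I - K) ≠ 0, 1 is not an eigenvalue of K and ker(I - K) = {0}, so we are in the first case: for every y there is a unique x = (I - K)^(-1) y. (Explicitly, by the Woodbury identity, (I - U V^T)^(-1) = I + U (I_2 - G)^(-1) V^T.)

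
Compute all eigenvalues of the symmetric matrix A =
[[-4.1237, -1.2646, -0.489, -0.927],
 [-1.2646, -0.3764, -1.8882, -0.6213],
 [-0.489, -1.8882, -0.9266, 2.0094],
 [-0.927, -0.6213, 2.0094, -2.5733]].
sigma(A) ≈ {-5, -4, -1, 2}

A is real symmetric, so its spectrum consists of real eigenvalues. Expanding the characteristic polynomial of the displayed matrix gives
  det(λ I - A) = p(λ) = λ^4 + (8)λ^3 + (9)λ^2 + (-38)λ + (-39.9977).
Solving p(λ) = 0 yields eigenvalues ≈ -5, -4, -1, 2. (A is shown rounded to 4 decimals, so these recover the underlying integer eigenvalues to within that precision.)
Verification: the trace of A = -8 equals the sum of eigenvalues -8, and det(A) ≈ -39.9977 matches the eigenvalue product -40.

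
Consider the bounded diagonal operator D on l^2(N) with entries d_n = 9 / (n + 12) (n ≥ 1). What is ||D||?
||D|| = 9/13 (attained at n = 1)

For D diagonal, ||D|| = sup_n |d_n| = sup_n 9/(n + 12). This is positive and strictly decreasing in n, so the supremum is attained at n = 1: d_1 = 9/(1 + 12) = 9/13. Hence ||D|| = 9/13.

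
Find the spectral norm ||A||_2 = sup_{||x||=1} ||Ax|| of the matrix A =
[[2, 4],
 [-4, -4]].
||A||_2 = sqrt((52 + sqrt(2448))/2) ≈ 7.1231 (= sqrt(largest eigenvalue of A^T A))

||A||_2 = sigma_max(A) = sqrt(lambda_max(A^T A)). Form the symmetric matrix M = A^T A =
[[20, 24],
 [24, 32]].
Its characteristic polynomial (trace, determinant of M give the coefficients) is
  p(λ) = det(λ I - M) = λ^2 - 52λ + 64.
For λ^2 - 52λ + 64 the discriminant is 2448. It is nonnegative but not a perfect square, so the roots are real and irrational: λ = (52 ± sqrt(2448))/2 ≈ 50.7386, 1.2614.
So the eigenvalues of A^T A are ≈ 1.2614, 50.7386 (all ≥ 0, as they must be for A^T A). The largest is λ_max = (52 + sqrt(2448))/2 ≈ 50.7386, hence ||A||_2 = sqrt(λ_max) = sqrt((52 + sqrt(2448))/2) ≈ 7.1231.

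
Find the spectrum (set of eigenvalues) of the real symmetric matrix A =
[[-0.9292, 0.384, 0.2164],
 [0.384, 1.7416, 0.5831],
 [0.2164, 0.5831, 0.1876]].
sigma(A) ≈ {-1, 0, 2}

A is real symmetric, so its spectrum consists of real eigenvalues. Expanding the characteristic polynomial of the displayed matrix gives
  det(λ I - A) = p(λ) = λ^3 + (-1)λ^2 + (-2)λ + (0).
Solving p(λ) = 0 yields eigenvalues ≈ -1, 0, 2. (A is shown rounded to 4 decimals, so these recover the underlying integer eigenvalues to within that precision.)
Verification: the trace of A = 1 equals the sum of eigenvalues 1, and det(A) ≈ 0.0000 matches the eigenvalue product 0.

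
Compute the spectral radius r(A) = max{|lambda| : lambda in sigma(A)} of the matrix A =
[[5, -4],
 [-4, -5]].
r(A) = sqrt(164)/2 ≈ 6.4031

The eigenvalues of A are the roots of its characteristic polynomial. With M = A (coefficients from the trace and determinant):
  p(λ) = det(λ I - M) = λ^2 - 41.
For λ^2 - 41 the discriminant is 164. It is nonnegative but not a perfect square, so the roots are real and irrational: λ = ± sqrt(164)/2 ≈ 6.4031, -6.4031.
Thus the eigenvalues (to 4 decimals) are 6.4031 (modulus 6.4031); -6.4031 (modulus 6.4031). The spectral radius is the largest modulus: r(A) = sqrt(164)/2 ≈ 6.4031. (Cross-check: r(A) ≤ ||A||_2 ≈ 6.4031; equality holds whenever A is normal, though it can also hold for some non-normal A.)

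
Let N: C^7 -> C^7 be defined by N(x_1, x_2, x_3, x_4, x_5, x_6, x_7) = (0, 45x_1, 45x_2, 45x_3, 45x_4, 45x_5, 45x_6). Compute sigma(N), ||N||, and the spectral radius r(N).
sigma(N) = {0}; ||N|| = 45; r(N) = 0. (N is nilpotent with N^7 = 0.)

On C^7, N is a strictly lower-triangular matrix with 45 on the subdiagonal and zeros elsewhere, so its characteristic polynomial is lambda^7 and every eigenvalue is 0: sigma(N) = {0}. For the operator norm, N e_i = 45e_{i+1} for i = 1, ..., 6 and N e_7 = 0, so the singular values of N are 45 (with multiplicity 6) and 0; hence ||N|| = 45. The spectral radius r(N) = max|lambda| = 0. Note ||N|| > r(N) — characteristic of non-normal nilpotent operators. Indeed N^7 = 0.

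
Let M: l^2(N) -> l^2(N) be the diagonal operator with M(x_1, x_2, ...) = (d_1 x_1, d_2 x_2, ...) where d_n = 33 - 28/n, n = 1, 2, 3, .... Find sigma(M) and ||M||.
sigma(M) = {33 - 28/n : n ≥ 1} ∪ {33}; ||M|| = 33

A bounded diagonal operator on l^2 with diagonal entries d_n has spectrum equal to the closure of {d_n : n ≥ 1}: every d_n is an eigenvalue (with eigenvector e_n), so {d_n} ⊂ sigma(M); the spectrum is closed, so its closure is too; and for lambda not in the closure, (M - lambda I) has bounded inverse (the diagonal entries 1/(d_n - lambda) are bounded). For our sequence d_n = 33 - 28/n, n = 1, 2, 3, ...:
  - {d_n} = {33 - 28/n : n ≥ 1}; the only limit point is 33
  - closure = {33 - 28/n : n ≥ 1} ∪ {33}
For the norm: a diagonal operator has ||M|| = sup_n |d_n|. Here d_n = 33 - 28/n increases monotonically from d_1 = 5 toward 33, with all terms in [5, 33); so sup_n |d_n| = 33 (the supremum is the limit, not attained). So ||M|| = 33.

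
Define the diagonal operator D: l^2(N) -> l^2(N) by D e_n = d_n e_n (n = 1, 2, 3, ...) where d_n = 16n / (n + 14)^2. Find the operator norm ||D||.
||D|| = 2/7 (attained at n = 14)

For D diagonal, ||D|| = sup_n |d_n|. Treat f(x) = 16x / (x + 14)^2 for real x > 0. By the quotient rule, f'(x) = 16(14 - x)/(x + 14)^3, which is positive for x < 14 and negative for x > 14. So f has a unique maximum at x = 14, and since 14 is a positive integer, the supremum over n ≥ 1 is attained at n = 14: d_14 = 16·14/(14 + 14)^2 = 16·14/784 = 2/7. Hence ||D|| = 2/7.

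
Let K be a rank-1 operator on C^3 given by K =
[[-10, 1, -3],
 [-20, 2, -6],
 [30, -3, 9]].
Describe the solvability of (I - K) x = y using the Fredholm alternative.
(I - K) is singular (det(I - K) = 0, i.e. 1 ∈ sigma(K)). (I - K) x = y is solvable iff y ⊥ ker((I - K)^*) = span{(-10, 1, -3)}, i.e. iff -10y_1 + y_2 - 3y_3 = 0. When solvable, the solutions are x = y + c·(1, 2, -3), c arbitrary (ker(I - K) = span{(1, 2, -3)}, dimension 1).

K has rank 1, so it is an outer product K = u v^T: every row of K is a multiple of one row vector. Reading off the entries, u = (1, 2, -3) and v = (-10, 1, -3) (row i of K equals u_i·v^T). A rank-one matrix u v^T satisfies K u = u (v·u) and kills the (2)-dimensional subspace v^⊥, so its characteristic polynomial is lambda^2 (lambda - v·u) with v·u = tr K = 1. Hence the eigenvalues of I - K are 1 (multiplicity 2) and 1 - (1) = 0, so det(I - K) = 0. (Direct check: I - K =
[[11, -1, 3],
 [20, -1, 6],
 [-30, 3, -8]]
has determinant 0.) So 1 is an eigenvalue of K and (I - K) is not invertible. The finite-dimensional Fredholm alternative says: either (I - K) is invertible, or ker(I - K) ≠ {0} and then range(I - K) = ker((I - K)^*)^⊥, with dim ker(I - K) = dim ker((I - K)^*). We are in the second case, so we need both kernels. Kernel of I - K: (I - K) u = u - u (v·u) = u - u = 0, so ker(I - K) = span{u} = span{(1, 2, -3)} (it is exactly 1-dimensional because rank(I - K) = 2). Kernel of the adjoint: K is real, so (I - K)^* = I - K^T = I - v u^T, and (I - v u^T) v = v - v (u·v) = 0; hence ker((I - K)^*) = span{v} = span{(-10, 1, -3)}. Therefore (I - K) x = y is solvable iff <y, v> = 0, i.e. iff -10y_1 + y_2 - 3y_3 = 0. When this holds, K y = u (v·y) = 0, so (I - K) y = y and x = y is a particular solution; the full solution set is the line x = y + c·u = y + c·(1, 2, -3), c ∈ C.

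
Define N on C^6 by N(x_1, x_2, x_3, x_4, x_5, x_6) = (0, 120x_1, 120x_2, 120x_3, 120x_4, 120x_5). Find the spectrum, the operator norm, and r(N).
sigma(N) = {0}; ||N|| = 120; r(N) = 0. (N is nilpotent with N^6 = 0.)

On C^6, N is a strictly lower-triangular matrix with 120 on the subdiagonal and zeros elsewhere, so its characteristic polynomial is lambda^6 and every eigenvalue is 0: sigma(N) = {0}. For the operator norm, N e_i = 120e_{i+1} for i = 1, ..., 5 and N e_6 = 0, so the singular values of N are 120 (with multiplicity 5) and 0; hence ||N|| = 120. The spectral radius r(N) = max|lambda| = 0. Note ||N|| > r(N) — characteristic of non-normal nilpotent operators. Indeed N^6 = 0.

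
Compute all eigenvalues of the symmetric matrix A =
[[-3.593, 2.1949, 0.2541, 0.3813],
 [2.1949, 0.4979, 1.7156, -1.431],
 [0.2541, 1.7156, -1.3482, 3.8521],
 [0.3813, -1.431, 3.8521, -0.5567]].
sigma(A) ≈ {-6, -4, 2, 3}

A is real symmetric, so its spectrum consists of real eigenvalues. Expanding the characteristic polynomial of the displayed matrix gives
  det(λ I - A) = p(λ) = λ^4 + (5)λ^3 + (-20)λ^2 + (-60)λ + (143.999).
Solving p(λ) = 0 yields eigenvalues ≈ -6, -4, 2, 3. (A is shown rounded to 4 decimals, so these recover the underlying integer eigenvalues to within that precision.)
Verification: the trace of A = -5 equals the sum of eigenvalues -5, and det(A) ≈ 143.9990 matches the eigenvalue product 144.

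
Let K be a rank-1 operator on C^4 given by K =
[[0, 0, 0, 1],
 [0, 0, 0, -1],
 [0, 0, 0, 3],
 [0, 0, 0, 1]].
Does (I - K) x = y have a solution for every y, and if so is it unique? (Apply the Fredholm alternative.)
(I - K) is singular (det(I - K) = 0, i.e. 1 ∈ sigma(K)). (I - K) x = y is solvable iff y ⊥ ker((I - K)^*) = span{(0, 0, 0, 1)}, i.e. iff y_4 = 0. When solvable, the solutions are x = y + c·(1, -1, 3, 1), c arbitrary (ker(I - K) = span{(1, -1, 3, 1)}, dimension 1).

K has rank 1, so it is an outer product K = u v^T: every row of K is a multiple of one row vector. Reading off the entries, u = (1, -1, 3, 1) and v = (0, 0, 0, 1) (row i of K equals u_i·v^T). A rank-one matrix u v^T satisfies K u = u (v·u) and kills the (3)-dimensional subspace v^⊥, so its characteristic polynomial is lambda^3 (lambda - v·u) with v·u = tr K = 1. Hence the eigenvalues of I - K are 1 (multiplicity 3) and 1 - (1) = 0, so det(I - K) = 0. (Direct check: I - K =
[[1, 0, 0, -1],
 [0, 1, 0, 1],
 [0, 0, 1, -3],
 [0, 0, 0, 0]]
has determinant 0.) So 1 is an eigenvalue of K and (I - K) is not invertible. The finite-dimensional Fredholm alternative says: either (I - K) is invertible, or ker(I - K) ≠ {0} and then range(I - K) = ker((I - K)^*)^⊥, with dim ker(I - K) = dim ker((I - K)^*). We are in the second case, so we need both kernels. Kernel of I - K: (I - K) u = u - u (v·u) = u - u = 0, so ker(I - K) = span{u} = span{(1, -1, 3, 1)} (it is exactly 1-dimensional because rank(I - K) = 3). Kernel of the adjoint: K is real, so (I - K)^* = I - K^T = I - v u^T, and (I - v u^T) v = v - v (u·v) = 0; hence ker((I - K)^*) = span{v} = span{(0, 0, 0, 1)}. Therefore (I - K) x = y is solvable iff <y, v> = 0, i.e. iff y_4 = 0. When this holds, K y = u (v·y) = 0, so (I - K) y = y and x = y is a particular solution; the full solution set is the line x = y + c·u = y + c·(1, -1, 3, 1), c ∈ C.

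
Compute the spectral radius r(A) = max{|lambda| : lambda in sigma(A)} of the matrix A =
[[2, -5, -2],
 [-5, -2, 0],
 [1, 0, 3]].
r(A) ≈ 5.3107

The eigenvalues of A are the roots of its characteristic polynomial. With M = A (coefficients from the trace, the sum of principal 2x2 minors, and det A):
  p(λ) = det(λ I - M) = λ^3 - 3λ^2 - 27λ + 91.
No integer candidate from the rational root theorem (±divisors of 91) is a root, so the roots are irrational. The cubic discriminant is Δ = 4212 > 0, so there are three distinct real roots. p(-6) = -71 and p(-5) = 26 have opposite signs, so a root lies in (-6, -5); Newton's method refines it to λ ≈ -5.3107. p(3) = 10 and p(4) = -1 have opposite signs, so a root lies in (3, 4); Newton's method refines it to λ ≈ 3.7927. p(4) = -1 and p(5) = 6 have opposite signs, so a root lies in (4, 5); Newton's method refines it to λ ≈ 4.518. Check (Vieta): the three roots sum to 3, matching tr M = 3.
Thus the eigenvalues (to 4 decimals) are -5.3107 (modulus 5.3107); 3.7927 (modulus 3.7927); 4.518 (modulus 4.518). The spectral radius is the largest modulus: r(A) ≈ 5.3107. (Cross-check: r(A) ≤ ||A||_2 ≈ 5.8185; equality holds whenever A is normal, though it can also hold for some non-normal A.)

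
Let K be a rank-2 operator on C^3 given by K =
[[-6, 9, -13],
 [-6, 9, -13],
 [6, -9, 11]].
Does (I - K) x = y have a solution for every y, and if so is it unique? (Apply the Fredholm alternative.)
(I - K) is invertible (det(I - K) = -19 ≠ 0), so for every y in C^3 the equation (I - K) x = y has a unique solution.

K has rank 2 and factors as K = U V^T = u1 v1^T + u2 v2^T with u1 = (-2, -2, 1), v1 = (0, 0, 2), u2 = (-3, -3, 3), v2 = (2, -3, 3) (multiplying out reproduces the displayed K). The nonzero eigenvalues of U V^T coincide with those of the 2 x 2 matrix G = V^T U = [[v1·u1, v1·u2], [v2·u1, v2·u2]] = [[2, 6], [5, 12]], and by the Sylvester determinant identity det(I_3 - U V^T) = det(I_2 - V^T U) = det([[-1, -6], [-5, -11]]) = (-1)(-11) - (-6)(-5) = -19. (Direct check: I - K =
[[7, -9, 13],
 [6, -8, 13],
 [-6, 9, -10]]
has determinant -19.) The finite-dimensional Fredholm alternative says: either (I - K) is invertible, or ker(I - K) ≠ {0} and then range(I - K) = ker((I - K)^*)^⊥, with dim ker(I - K) = dim ker((I - K)^*). Since det(I - K) ≠ 0, 1 is not an eigenvalue of K and ker(I - K) = {0}, so we are in the first case: for every y there is a unique x = (I - K)^(-1) y. (Explicitly, by the Woodbury identity, (I - U V^T)^(-1) = I + U (I_2 - G)^(-1) V^T.)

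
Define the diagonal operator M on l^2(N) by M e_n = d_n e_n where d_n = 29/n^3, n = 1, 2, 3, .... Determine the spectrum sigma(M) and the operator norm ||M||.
sigma(M) = {29/n^3 : n ≥ 1} ∪ {0}; ||M|| = 29

A bounded diagonal operator on l^2 with diagonal entries d_n has spectrum equal to the closure of {d_n : n ≥ 1}: every d_n is an eigenvalue (with eigenvector e_n), so {d_n} ⊂ sigma(M); the spectrum is closed, so its closure is too; and for lambda not in the closure, (M - lambda I) has bounded inverse (the diagonal entries 1/(d_n - lambda) are bounded). For our sequence d_n = 29/n^3, n = 1, 2, 3, ...:
  - {d_n} = {29/n^3 : n ≥ 1}; the only limit point is 0
  - closure = {29/n^3 : n ≥ 1} ∪ {0}
For the norm: a diagonal operator has ||M|| = sup_n |d_n|. Here d_n = 29/n^3 is positive and decreasing, so sup_n |d_n| = d_1 = 29. So ||M|| = 29.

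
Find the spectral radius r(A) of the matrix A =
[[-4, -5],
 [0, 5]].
r(A) = 5

The eigenvalues of A are the roots of its characteristic polynomial. With M = A (coefficients from the trace and determinant):
  p(λ) = det(λ I - M) = λ^2 - λ - 20.
For λ^2 - λ - 20 the discriminant is 81. It is a perfect square (9^2), so the roots are rational: λ = (1 ± 9)/2 = 5, -4.
Thus the eigenvalues (to 4 decimals) are 5 (modulus 5); -4 (modulus 4). The spectral radius is the largest modulus: r(A) = 5. (Cross-check: r(A) ≤ ||A||_2 ≈ 7.6973; equality holds whenever A is normal, though it can also hold for some non-normal A.)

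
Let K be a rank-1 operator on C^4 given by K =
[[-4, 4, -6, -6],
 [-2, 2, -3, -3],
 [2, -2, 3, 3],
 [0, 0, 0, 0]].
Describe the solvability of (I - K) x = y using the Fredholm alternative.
(I - K) is singular (det(I - K) = 0, i.e. 1 ∈ sigma(K)). (I - K) x = y is solvable iff y ⊥ ker((I - K)^*) = span{(-2, 2, -3, -3)}, i.e. iff -2y_1 + 2y_2 - 3y_3 - 3y_4 = 0. When solvable, the solutions are x = y + c·(2, 1, -1, 0), c arbitrary (ker(I - K) = span{(2, 1, -1, 0)}, dimension 1).

K has rank 1, so it is an outer product K = u v^T: every row of K is a multiple of one row vector. Reading off the entries, u = (2, 1, -1, 0) and v = (-2, 2, -3, -3) (row i of K equals u_i·v^T). A rank-one matrix u v^T satisfies K u = u (v·u) and kills the (3)-dimensional subspace v^⊥, so its characteristic polynomial is lambda^3 (lambda - v·u) with v·u = tr K = 1. Hence the eigenvalues of I - K are 1 (multiplicity 3) and 1 - (1) = 0, so det(I - K) = 0. (Direct check: I - K =
[[5, -4, 6, 6],
 [2, -1, 3, 3],
 [-2, 2, -2, -3],
 [0, 0, 0, 1]]
has determinant 0.) So 1 is an eigenvalue of K and (I - K) is not invertible. The finite-dimensional Fredholm alternative says: either (I - K) is invertible, or ker(I - K) ≠ {0} and then range(I - K) = ker((I - K)^*)^⊥, with dim ker(I - K) = dim ker((I - K)^*). We are in the second case, so we need both kernels. Kernel of I - K: (I - K) u = u - u (v·u) = u - u = 0, so ker(I - K) = span{u} = span{(2, 1, -1, 0)} (it is exactly 1-dimensional because rank(I - K) = 3). Kernel of the adjoint: K is real, so (I - K)^* = I - K^T = I - v u^T, and (I - v u^T) v = v - v (u·v) = 0; hence ker((I - K)^*) = span{v} = span{(-2, 2, -3, -3)}. Therefore (I - K) x = y is solvable iff <y, v> = 0, i.e. iff -2y_1 + 2y_2 - 3y_3 - 3y_4 = 0. When this holds, K y = u (v·y) = 0, so (I - K) y = y and x = y is a particular solution; the full solution set is the line x = y + c·u = y + c·(2, 1, -1, 0), c ∈ C.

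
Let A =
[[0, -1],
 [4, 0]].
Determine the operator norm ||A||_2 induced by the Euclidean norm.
||A||_2 = 4 (= sqrt(largest eigenvalue of A^T A))

||A||_2 = sigma_max(A) = sqrt(lambda_max(A^T A)). Form the symmetric matrix M = A^T A =
[[16, 0],
 [0, 1]].
Its characteristic polynomial (trace, determinant of M give the coefficients) is
  p(λ) = det(λ I - M) = λ^2 - 17λ + 16.
For λ^2 - 17λ + 16 the discriminant is 225. It is a perfect square (15^2), so the roots are rational: λ = (17 ± 15)/2 = 16, 1.
So the eigenvalues of A^T A are ≈ 1, 16 (all ≥ 0, as they must be for A^T A). The largest is λ_max = 16, hence ||A||_2 = sqrt(λ_max) = 4.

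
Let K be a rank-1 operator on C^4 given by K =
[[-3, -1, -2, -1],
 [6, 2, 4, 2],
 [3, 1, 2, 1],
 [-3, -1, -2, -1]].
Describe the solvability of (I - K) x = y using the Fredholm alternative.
(I - K) is invertible (det(I - K) = 1 ≠ 0), so for every y in C^4 the equation (I - K) x = y has a unique solution.

K has rank 1, so it is an outer product K = u v^T: every row of K is a multiple of one row vector. Reading off the entries, u = (-1, 2, 1, -1) and v = (3, 1, 2, 1) (row i of K equals u_i·v^T). A rank-one matrix u v^T satisfies K u = u (v·u) and kills the (3)-dimensional subspace v^⊥, so its characteristic polynomial is lambda^3 (lambda - v·u) with v·u = tr K = 0. Hence the eigenvalues of I - K are 1 (multiplicity 3) and 1 - (0) = 1, so det(I - K) = 1. (Direct check: I - K =
[[4, 1, 2, 1],
 [-6, -1, -4, -2],
 [-3, -1, -1, -1],
 [3, 1, 2, 2]]
has determinant 1.) The finite-dimensional Fredholm alternative says: either (I - K) is invertible, or ker(I - K) ≠ {0} and then range(I - K) = ker((I - K)^*)^⊥, with dim ker(I - K) = dim ker((I - K)^*). Since det(I - K) ≠ 0, 1 is not an eigenvalue of K and ker(I - K) = {0}, so we are in the first case: for every y there is a unique x = (I - K)^(-1) y. Explicitly, by the Sherman–Morrison formula, (I - u v^T)^(-1) = I + u v^T/(1 - v·u), i.e. (I - K)^(-1) = I + K.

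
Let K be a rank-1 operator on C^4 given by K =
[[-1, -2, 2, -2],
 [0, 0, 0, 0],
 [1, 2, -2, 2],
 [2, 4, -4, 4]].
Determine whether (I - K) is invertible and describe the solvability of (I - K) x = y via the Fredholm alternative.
(I - K) is singular (det(I - K) = 0, i.e. 1 ∈ sigma(K)). (I - K) x = y is solvable iff y ⊥ ker((I - K)^*) = span{(-1, -2, 2, -2)}, i.e. iff -y_1 - 2y_2 + 2y_3 - 2y_4 = 0. When solvable, the solutions are x = y + c·(1, 0, -1, -2), c arbitrary (ker(I - K) = span{(1, 0, -1, -2)}, dimension 1).

K has rank 1, so it is an outer product K = u v^T: every row of K is a multiple of one row vector. Reading off the entries, u = (1, 0, -1, -2) and v = (-1, -2, 2, -2) (row i of K equals u_i·v^T). A rank-one matrix u v^T satisfies K u = u (v·u) and kills the (3)-dimensional subspace v^⊥, so its characteristic polynomial is lambda^3 (lambda - v·u) with v·u = tr K = 1. Hence the eigenvalues of I - K are 1 (multiplicity 3) and 1 - (1) = 0, so det(I - K) = 0. (Direct check: I - K =
[[2, 2, -2, 2],
 [0, 1, 0, 0],
 [-1, -2, 3, -2],
 [-2, -4, 4, -3]]
has determinant 0.) So 1 is an eigenvalue of K and (I - K) is not invertible. The finite-dimensional Fredholm alternative says: either (I - K) is invertible, or ker(I - K) ≠ {0} and then range(I - K) = ker((I - K)^*)^⊥, with dim ker(I - K) = dim ker((I - K)^*). We are in the second case, so we need both kernels. Kernel of I - K: (I - K) u = u - u (v·u) = u - u = 0, so ker(I - K) = span{u} = span{(1, 0, -1, -2)} (it is exactly 1-dimensional because rank(I - K) = 3). Kernel of the adjoint: K is real, so (I - K)^* = I - K^T = I - v u^T, and (I - v u^T) v = v - v (u·v) = 0; hence ker((I - K)^*) = span{v} = span{(-1, -2, 2, -2)}. Therefore (I - K) x = y is solvable iff <y, v> = 0, i.e. iff -y_1 - 2y_2 + 2y_3 - 2y_4 = 0. When this holds, K y = u (v·y) = 0, so (I - K) y = y and x = y is a particular solution; the full solution set is the line x = y + c·u = y + c·(1, 0, -1, -2), c ∈ C.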